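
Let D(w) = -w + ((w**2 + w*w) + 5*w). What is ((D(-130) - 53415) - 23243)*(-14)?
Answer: 607292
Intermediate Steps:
D(w) = 2*w**2 + 4*w (D(w) = -w + ((w**2 + w**2) + 5*w) = -w + (2*w**2 + 5*w) = 2*w**2 + 4*w)
((D(-130) - 53415) - 23243)*(-14) = ((2*(-130)*(2 - 130) - 53415) - 23243)*(-14) = ((2*(-130)*(-128) - 53415) - 23243)*(-14) = ((33280 - 53415) - 23243)*(-14) = (-20135 - 23243)*(-14) = -43378*(-14) = 607292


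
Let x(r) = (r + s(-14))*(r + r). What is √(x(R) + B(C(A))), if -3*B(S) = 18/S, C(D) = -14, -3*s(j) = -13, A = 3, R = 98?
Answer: √8845473/21 ≈ 141.63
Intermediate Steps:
s(j) = 13/3 (s(j) = -⅓*(-13) = 13/3)
B(S) = -6/S
x(r) = 2*r*(13/3 + r) (x(r) = (r + 13/3)*(r + r) = (13/3 + r)*(2*r) = 2*r*(13/3 + r))
√(x(R) + B(C(A))) = √((⅔)*98*(13 + 3*98) - 6/(-14)) = √((⅔)*98*(13 + 294) - 6*(-1/14)) = √((⅔)*98*307 + 3/7) = √(60172/3 + 3/7) = √(421213/21) = √8845473/21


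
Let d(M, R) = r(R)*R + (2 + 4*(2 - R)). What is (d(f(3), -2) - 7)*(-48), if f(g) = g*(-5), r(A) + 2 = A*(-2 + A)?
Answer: 48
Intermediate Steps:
r(A) = -2 + A*(-2 + A)
f(g) = -5*g
d(M, R) = 10 - 4*R + R*(-2 + R**2 - 2*R) (d(M, R) = (-2 + R**2 - 2*R)*R + (2 + 4*(2 - R)) = R*(-2 + R**2 - 2*R) + (2 + (8 - 4*R)) = R*(-2 + R**2 - 2*R) + (10 - 4*R) = 10 - 4*R + R*(-2 + R**2 - 2*R))
(d(f(3), -2) - 7)*(-48) = ((10 + (-2)**3 - 6*(-2) - 2*(-2)**2) - 7)*(-48) = ((10 - 8 + 12 - 2*4) - 7)*(-48) = ((10 - 8 + 12 - 8) - 7)*(-48) = (6 - 7)*(-48) = -1*(-48) = 48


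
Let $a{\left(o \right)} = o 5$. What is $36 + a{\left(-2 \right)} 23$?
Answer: $-194$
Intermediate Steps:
$a{\left(o \right)} = 5 o$
$36 + a{\left(-2 \right)} 23 = 36 + 5 \left(-2\right) 23 = 36 - 230 = -194$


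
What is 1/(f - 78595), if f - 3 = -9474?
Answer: -1/88066 ≈ -1.1355e-5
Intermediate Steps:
f = -9471 (f = 3 - 9474 = -9471)
1/(f - 78595) = 1/(-9471 - 78595) = 1/(-88066) = -1/88066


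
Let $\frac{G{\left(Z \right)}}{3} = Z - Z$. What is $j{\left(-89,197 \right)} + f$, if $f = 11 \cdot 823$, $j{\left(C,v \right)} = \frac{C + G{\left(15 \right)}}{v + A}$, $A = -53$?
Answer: $\frac{1303543}{144} \approx 9052.4$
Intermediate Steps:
$G{\left(Z \right)} = 0$ ($G{\left(Z \right)} = 3 \left(Z - Z\right) = 3 \cdot 0 = 0$)
$j{\left(C,v \right)} = \frac{C}{-53 + v}$ ($j{\left(C,v \right)} = \frac{C + 0}{v - 53} = \frac{C}{-53 + v}$)
$f = 9053$
$j{\left(-89,197 \right)} + f = - \frac{89}{-53 + 197} + 9053 = - \frac{89}{144} + 9053 = \frac{1303543}{144}$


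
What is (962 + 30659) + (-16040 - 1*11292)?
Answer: 4289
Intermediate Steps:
(962 + 30659) + (-16040 - 1*11292) = 31621 + (-16040 - 11292) = 31621 - 27332 = 4289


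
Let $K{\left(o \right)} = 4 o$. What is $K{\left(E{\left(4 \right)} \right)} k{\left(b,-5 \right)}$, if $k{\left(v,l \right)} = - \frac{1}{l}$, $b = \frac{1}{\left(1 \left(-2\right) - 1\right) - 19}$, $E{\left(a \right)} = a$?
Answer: $\frac{16}{5} \approx 3.2$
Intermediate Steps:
$b = - \frac{1}{22}$ ($b = \frac{1}{\left(-2 - 1\right) - 19} = \frac{1}{-3 - 19} = \frac{1}{-22} = - \frac{1}{22} \approx -0.045455$)
$K{\left(E{\left(4 \right)} \right)} k{\left(b,-5 \right)} = 4 \cdot 4 \left(- \frac{1}{-5}\right) = 16 \left(\left(-1\right) \left(- \frac{1}{5}\right)\right) = 16 \cdot \frac{1}{5} = \frac{16}{5}$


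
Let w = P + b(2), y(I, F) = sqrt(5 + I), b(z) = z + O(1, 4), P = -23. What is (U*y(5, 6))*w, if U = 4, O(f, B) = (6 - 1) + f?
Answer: -60*sqrt(10) ≈ -189.74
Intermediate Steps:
O(f, B) = 5 + f
b(z) = 6 + z (b(z) = z + (5 + 1) = z + 6 = 6 + z)
w = -15 (w = -23 + (6 + 2) = -23 + 8 = -15)
(U*y(5, 6))*w = (4*sqrt(5 + 5))*(-15) = (4*sqrt(10))*(-15) = -60*sqrt(10)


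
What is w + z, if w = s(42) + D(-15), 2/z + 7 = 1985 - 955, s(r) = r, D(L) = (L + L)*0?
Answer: 42968/1023 ≈ 42.002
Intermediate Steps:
D(L) = 0 (D(L) = (2*L)*0 = 0)
z = 2/1023 (z = 2/(-7 + (1985 - 955)) = 2/(-7 + 1030) = 2/1023 ≈ 0.0019550)
w = 42 (w = 42 + 0 = 42)
w + z = 42 + 2/1023 = 42968/1023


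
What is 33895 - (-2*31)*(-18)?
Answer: 32779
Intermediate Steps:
33895 - (-2*31)*(-18) = 33895 - (-62)*(-18) = 33895 - 1*1116 = 33895 - 1116 = 32779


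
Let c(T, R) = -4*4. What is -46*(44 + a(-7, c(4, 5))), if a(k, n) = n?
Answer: -1288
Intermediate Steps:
c(T, R) = -16
-46*(44 + a(-7, c(4, 5))) = -46*(44 - 16) = -46*28 = -1288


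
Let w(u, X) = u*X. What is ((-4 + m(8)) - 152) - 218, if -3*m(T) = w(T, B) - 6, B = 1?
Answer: -1124/3 ≈ -374.67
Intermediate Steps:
w(u, X) = X*u
m(T) = 2 - T/3 (m(T) = -(1*T - 6)/3 = -(T - 6)/3 = -(-6 + T)/3 = 2 - T/3)
((-4 + m(8)) - 152) - 218 = ((-4 + (2 - 1/3*8)) - 152) - 218 = ((-4 + (2 - 8/3)) - 152) - 218 = ((-4 - 2/3) - 152) - 218 = (-14/3 - 152) - 218 = -470/3 - 218 = -1124/3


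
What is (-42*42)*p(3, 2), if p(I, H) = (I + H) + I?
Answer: -14112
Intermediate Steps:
p(I, H) = H + 2*I (p(I, H) = (H + I) + I = H + 2*I)
(-42*42)*p(3, 2) = (-42*42)*(2 + 2*3) = -1764*(2 + 6) = -1764*8 = -14112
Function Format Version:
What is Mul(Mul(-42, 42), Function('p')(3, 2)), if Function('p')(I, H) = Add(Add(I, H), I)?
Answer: -14112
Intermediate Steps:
Function('p')(I, H) = Add(H, Mul(2, I)) (Function('p')(I, H) = Add(Add(H, I), I) = Add(H, Mul(2, I)))
Mul(Mul(-42, 42), Function('p')(3, 2)) = Mul(Mul(-42, 42), Add(2, Mul(2, 3))) = Mul(-1764, Add(2, 6)) = Mul(-1764, 8) = -14112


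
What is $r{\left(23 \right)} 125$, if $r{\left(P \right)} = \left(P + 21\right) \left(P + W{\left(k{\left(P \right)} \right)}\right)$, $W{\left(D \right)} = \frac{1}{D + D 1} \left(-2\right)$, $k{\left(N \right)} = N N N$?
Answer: $\frac{1539120000}{12167} \approx 1.265 \cdot 10^{5}$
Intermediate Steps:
$k{\left(N \right)} = N^{3}$ ($k{\left(N \right)} = N^{2} N = N^{3}$)
$W{\left(D \right)} = - \frac{1}{D}$ ($W{\left(D \right)} = \frac{1}{D + D} \left(-2\right) = \frac{1}{2 D} \left(-2\right) = - \frac{1}{D}$)
$r{\left(P \right)} = \left(21 + P\right) \left(P - \frac{1}{P^{3}}\right)$ ($r{\left(P \right)} = \left(P + 21\right) \left(P - \frac{1}{P^{3}}\right) = \left(21 + P\right) \left(P - \frac{1}{P^{3}}\right)$)
$r{\left(23 \right)} 125 = \frac{-21 - 23 + 23^{4} \left(21 + 23\right)}{12167} \cdot 125 = \frac{-21 - 23 + 279841 \cdot 44}{12167} \cdot 125 = \frac{-21 - 23 + 12313004}{12167} \cdot 125 = \frac{1}{12167} \cdot 12312960 \cdot 125 = \frac{12312960}{12167} \cdot 125 = \frac{1539120000}{12167}$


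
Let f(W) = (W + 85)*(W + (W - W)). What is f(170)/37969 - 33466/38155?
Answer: 383348696/1448707195 ≈ 0.26461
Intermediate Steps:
f(W) = W*(85 + W) (f(W) = (85 + W)*(W + 0) = (85 + W)*W = W*(85 + W))
f(170)/37969 - 33466/38155 = (170*(85 + 170))/37969 - 33466/38155 = (170*255)*(1/37969) - 33466*1/38155 = 43350*(1/37969) - 33466/38155 = 43350/37969 - 33466/38155 = 383348696/1448707195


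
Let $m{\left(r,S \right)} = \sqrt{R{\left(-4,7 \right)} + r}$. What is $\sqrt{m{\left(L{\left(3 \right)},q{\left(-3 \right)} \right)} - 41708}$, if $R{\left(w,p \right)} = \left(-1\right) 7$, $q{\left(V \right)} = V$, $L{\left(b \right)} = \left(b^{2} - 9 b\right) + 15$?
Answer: $\sqrt{-41708 + i \sqrt{10}} \approx 0.0077 + 204.23 i$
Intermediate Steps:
$L{\left(b \right)} = 15 + b^{2} - 9 b$
$R{\left(w,p \right)} = -7$
$m{\left(r,S \right)} = \sqrt{-7 + r}$
$\sqrt{m{\left(L{\left(3 \right)},q{\left(-3 \right)} \right)} - 41708} = \sqrt{\sqrt{-7 + \left(15 + 3^{2} - 27\right)} - 41708} = \sqrt{\sqrt{-7 + \left(15 + 9 - 27\right)} - 41708} = \sqrt{\sqrt{-7 - 3} - 41708} = \sqrt{\sqrt{-10} - 41708} = \sqrt{i \sqrt{10} - 41708} = \sqrt{-41708 + i \sqrt{10}}$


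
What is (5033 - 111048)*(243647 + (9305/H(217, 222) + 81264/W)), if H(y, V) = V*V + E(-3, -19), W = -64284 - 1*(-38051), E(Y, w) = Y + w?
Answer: -33379759255623483885/1292290046 ≈ -2.5830e+10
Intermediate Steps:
W = -26233 (W = -64284 + 38051 = -26233)
H(y, V) = -22 + V**2 (H(y, V) = V*V + (-3 - 19) = V**2 - 22 = -22 + V**2)
(5033 - 111048)*(243647 + (9305/H(217, 222) + 81264/W)) = (5033 - 111048)*(243647 + (9305/(-22 + 222**2) + 81264/(-26233))) = -106015*(243647 + (9305/(-22 + 49284) + 81264*(-1/26233))) = -106015*(243647 + (9305/49262 - 81264/26233)) = -106015*(243647 - 3759129103/1292290046) = -106015*314858833708659/1292290046 = -33379759255623483885/1292290046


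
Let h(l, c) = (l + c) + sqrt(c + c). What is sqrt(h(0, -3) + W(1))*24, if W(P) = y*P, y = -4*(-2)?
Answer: 24*sqrt(5 + I*sqrt(6)) ≈ 55.168 + 12.787*I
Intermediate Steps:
h(l, c) = c + l + sqrt(2)*sqrt(c) (h(l, c) = (c + l) + sqrt(2*c) = (c + l) + sqrt(2)*sqrt(c) = c + l + sqrt(2)*sqrt(c))
y = 8
W(P) = 8*P
sqrt(h(0, -3) + W(1))*24 = sqrt((-3 + 0 + sqrt(2)*sqrt(-3)) + 8*1)*24 = sqrt((-3 + 0 + sqrt(2)*(I*sqrt(3))) + 8)*24 = sqrt((-3 + 0 + I*sqrt(6)) + 8)*24 = sqrt((-3 + I*sqrt(6)) + 8)*24 = sqrt(5 + I*sqrt(6))*24 = 24*sqrt(5 + I*sqrt(6))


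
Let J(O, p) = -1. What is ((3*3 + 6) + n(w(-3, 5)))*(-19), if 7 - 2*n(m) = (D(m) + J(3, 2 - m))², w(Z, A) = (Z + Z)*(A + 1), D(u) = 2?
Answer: -342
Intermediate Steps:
w(Z, A) = 2*Z*(1 + A) (w(Z, A) = (2*Z)*(1 + A) = 2*Z*(1 + A))
n(m) = 3 (n(m) = 7/2 - (2 - 1)²/2 = 7/2 - ½*1² = 7/2 - ½*1 = 7/2 - ½ = 3)
((3*3 + 6) + n(w(-3, 5)))*(-19) = ((3*3 + 6) + 3)*(-19) = ((9 + 6) + 3)*(-19) = (15 + 3)*(-19) = 18*(-19) = -342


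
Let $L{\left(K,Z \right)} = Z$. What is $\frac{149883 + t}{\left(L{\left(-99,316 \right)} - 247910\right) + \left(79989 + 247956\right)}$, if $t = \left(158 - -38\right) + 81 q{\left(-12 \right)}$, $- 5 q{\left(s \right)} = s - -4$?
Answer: $\frac{751043}{401755} \approx 1.8694$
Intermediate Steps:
$q{\left(s \right)} = - \frac{4}{5} - \frac{s}{5}$ ($q{\left(s \right)} = - \frac{s - -4}{5} = - \frac{s + 4}{5} = - \frac{4 + s}{5} = - \frac{4}{5} - \frac{s}{5}$)
$t = \frac{1628}{5}$ ($t = \left(158 - -38\right) + 81 \left(- \frac{4}{5} - - \frac{12}{5}\right) = \left(158 + 38\right) + 81 \left(- \frac{4}{5} + \frac{12}{5}\right) = 196 + 81 \cdot \frac{8}{5} = 196 + \frac{648}{5} = \frac{1628}{5} \approx 325.6$)
$\frac{149883 + t}{\left(L{\left(-99,316 \right)} - 247910\right) + \left(79989 + 247956\right)} = \frac{149883 + \frac{1628}{5}}{\left(316 - 247910\right) + \left(79989 + 247956\right)} = \frac{751043}{5 \left(-247594 + 327945\right)} = \frac{751043}{5 \cdot 80351} = \frac{751043}{5} \cdot \frac{1}{80351} = \frac{751043}{401755}$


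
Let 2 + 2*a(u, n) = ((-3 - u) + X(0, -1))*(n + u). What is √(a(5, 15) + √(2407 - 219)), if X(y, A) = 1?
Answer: √(-71 + 2*√547) ≈ 4.9218*I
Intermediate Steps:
a(u, n) = -1 + (-2 - u)*(n + u)/2 (a(u, n) = -1 + (((-3 - u) + 1)*(n + u))/2 = -1 + ((-2 - u)*(n + u))/2 = -1 + (-2 - u)*(n + u)/2)
√(a(5, 15) + √(2407 - 219)) = √((-1 - 1*15 - 1*5 - ½*5² - ½*15*5) + √(2407 - 219)) = √((-1 - 15 - 5 - ½*25 - 75/2) + √2188) = √((-1 - 15 - 5 - 25/2 - 75/2) + 2*√547) = √(-71 + 2*√547)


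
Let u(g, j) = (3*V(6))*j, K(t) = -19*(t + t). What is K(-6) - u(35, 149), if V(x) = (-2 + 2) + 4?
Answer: -1560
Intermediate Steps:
V(x) = 4 (V(x) = 0 + 4 = 4)
K(t) = -38*t
u(g, j) = 12*j (u(g, j) = (3*4)*j = 12*j)
K(-6) - u(35, 149) = -38*(-6) - 12*149 = 228 - 1*1788 = 228 - 1788 = -1560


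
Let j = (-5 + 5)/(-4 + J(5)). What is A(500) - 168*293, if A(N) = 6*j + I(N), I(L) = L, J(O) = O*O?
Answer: -48724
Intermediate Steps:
J(O) = O²
j = 0 (j = (-5 + 5)/(-4 + 5²) = 0/(-4 + 25) = 0/21 = 0*(1/21) = 0)
A(N) = N (A(N) = 6*0 + N = 0 + N = N)
A(500) - 168*293 = 500 - 168*293 = 500 - 49224 = -48724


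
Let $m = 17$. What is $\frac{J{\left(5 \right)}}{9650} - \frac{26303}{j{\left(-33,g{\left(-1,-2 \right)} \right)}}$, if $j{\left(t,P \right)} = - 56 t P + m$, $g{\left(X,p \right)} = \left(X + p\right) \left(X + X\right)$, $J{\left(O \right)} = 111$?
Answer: $- \frac{50518259}{21432650} \approx -2.3571$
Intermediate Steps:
$g{\left(X,p \right)} = 2 X \left(X + p\right)$ ($g{\left(X,p \right)} = \left(X + p\right) 2 X = 2 X \left(X + p\right)$)
$j{\left(t,P \right)} = 17 - 56 P t$ ($j{\left(t,P \right)} = - 56 t P + 17 = - 56 P t + 17 = 17 - 56 P t$)
$\frac{J{\left(5 \right)}}{9650} - \frac{26303}{j{\left(-33,g{\left(-1,-2 \right)} \right)}} = \frac{111}{9650} - \frac{26303}{17 - 56 \cdot 2 \left(-1\right) \left(-1 - 2\right) \left(-33\right)} = 111 \cdot \frac{1}{9650} - \frac{26303}{17 - 56 \cdot 2 \left(-1\right) \left(-3\right) \left(-33\right)} = \frac{111}{9650} - \frac{26303}{17 - 336 \left(-33\right)} = \frac{111}{9650} - \frac{26303}{17 + 11088} = \frac{111}{9650} - \frac{26303}{11105} = - \frac{50518259}{21432650}$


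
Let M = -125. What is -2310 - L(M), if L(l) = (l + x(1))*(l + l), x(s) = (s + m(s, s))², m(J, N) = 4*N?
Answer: -27310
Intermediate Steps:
x(s) = 25*s² (x(s) = (s + 4*s)² = (5*s)² = 25*s²)
L(l) = 2*l*(25 + l) (L(l) = (l + 25*1²)*(l + l) = (l + 25*1)*(2*l) = (l + 25)*(2*l) = (25 + l)*(2*l) = 2*l*(25 + l))
-2310 - L(M) = -2310 - 2*(-125)*(25 - 125) = -2310 - 2*(-125)*(-100) = -2310 - 1*25000 = -2310 - 25000 = -27310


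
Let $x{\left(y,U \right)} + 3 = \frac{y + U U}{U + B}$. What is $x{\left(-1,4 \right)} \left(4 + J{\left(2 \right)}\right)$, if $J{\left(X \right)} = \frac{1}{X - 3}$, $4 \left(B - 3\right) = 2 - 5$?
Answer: $- \frac{9}{5} \approx -1.8$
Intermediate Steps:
$B = \frac{9}{4}$ ($B = 3 + \frac{2 - 5}{4} = 3 + \frac{1}{4} \left(-3\right) = 3 - \frac{3}{4} = \frac{9}{4} \approx 2.25$)
$J{\left(X \right)} = \frac{1}{-3 + X}$
$x{\left(y,U \right)} = -3 + \frac{y + U^{2}}{\frac{9}{4} + U}$ ($x{\left(y,U \right)} = -3 + \frac{y + U U}{U + \frac{9}{4}} = -3 + \frac{y + U^{2}}{\frac{9}{4} + U}$)
$x{\left(-1,4 \right)} \left(4 + J{\left(2 \right)}\right) = \frac{-27 - 48 + 4 \left(-1\right) + 4 \cdot 4^{2}}{9 + 4 \cdot 4} \left(4 + \frac{1}{-3 + 2}\right) = \frac{-27 - 48 - 4 + 4 \cdot 16}{9 + 16} \left(4 + \frac{1}{-1}\right) = \frac{-27 - 48 - 4 + 64}{25} \left(4 - 1\right) = \frac{1}{25} \left(-15\right) 3 = \left(- \frac{3}{5}\right) 3 = - \frac{9}{5}$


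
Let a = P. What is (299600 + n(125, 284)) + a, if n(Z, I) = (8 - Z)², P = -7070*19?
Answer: 178959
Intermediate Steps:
P = -134330
a = -134330
(299600 + n(125, 284)) + a = (299600 + (-8 + 125)²) - 134330 = (299600 + 117²) - 134330 = (299600 + 13689) - 134330 = 313289 - 134330 = 178959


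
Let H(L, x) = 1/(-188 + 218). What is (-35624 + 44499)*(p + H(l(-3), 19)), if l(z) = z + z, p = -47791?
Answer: -2544868975/6 ≈ -4.2414e+8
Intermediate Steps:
l(z) = 2*z
H(L, x) = 1/30
(-35624 + 44499)*(p + H(l(-3), 19)) = (-35624 + 44499)*(-47791 + 1/30) = 8875*(-1433729/30) = -2544868975/6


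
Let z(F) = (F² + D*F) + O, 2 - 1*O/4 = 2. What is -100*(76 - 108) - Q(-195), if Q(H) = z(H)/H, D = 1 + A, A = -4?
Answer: 3398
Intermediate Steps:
D = -3 (D = 1 - 4 = -3)
O = 0 (O = 8 - 4*2 = 8 - 8 = 0)
z(F) = F² - 3*F (z(F) = (F² - 3*F) + 0 = F² - 3*F)
Q(H) = -3 + H (Q(H) = (H*(-3 + H))/H = -3 + H)
-100*(76 - 108) - Q(-195) = -100*(76 - 108) - (-3 - 195) = -100*(-32) - 1*(-198) = 3200 + 198 = 3398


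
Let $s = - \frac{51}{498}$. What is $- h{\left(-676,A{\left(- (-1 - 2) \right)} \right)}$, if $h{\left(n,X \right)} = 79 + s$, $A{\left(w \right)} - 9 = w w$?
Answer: $- \frac{13097}{166} \approx -78.898$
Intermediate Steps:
$A{\left(w \right)} = 9 + w^{2}$ ($A{\left(w \right)} = 9 + w w = 9 + w^{2}$)
$s = - \frac{17}{166}$ ($s = \left(-51\right) \frac{1}{498} = - \frac{17}{166} \approx -0.10241$)
$h{\left(n,X \right)} = \frac{13097}{166}$ ($h{\left(n,X \right)} = 79 - \frac{17}{166} = \frac{13097}{166}$)
$- h{\left(-676,A{\left(- (-1 - 2) \right)} \right)} = \left(-1\right) \frac{13097}{166} = - \frac{13097}{166}$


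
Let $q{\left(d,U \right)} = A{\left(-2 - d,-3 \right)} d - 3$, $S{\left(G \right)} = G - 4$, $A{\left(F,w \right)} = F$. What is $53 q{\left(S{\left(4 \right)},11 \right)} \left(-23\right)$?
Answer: $3657$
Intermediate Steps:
$S{\left(G \right)} = -4 + G$
$q{\left(d,U \right)} = -3 + d \left(-2 - d\right)$ ($q{\left(d,U \right)} = \left(-2 - d\right) d - 3 = d \left(-2 - d\right) - 3 = -3 + d \left(-2 - d\right)$)
$53 q{\left(S{\left(4 \right)},11 \right)} \left(-23\right) = 53 \left(-3 - \left(-4 + 4\right) \left(2 + \left(-4 + 4\right)\right)\right) \left(-23\right) = 53 \left(-3 - 0 \left(2 + 0\right)\right) \left(-23\right) = 53 \left(-3 - 0 \cdot 2\right) \left(-23\right) = 53 \left(-3 + 0\right) \left(-23\right) = 53 \left(-3\right) \left(-23\right) = \left(-159\right) \left(-23\right) = 3657$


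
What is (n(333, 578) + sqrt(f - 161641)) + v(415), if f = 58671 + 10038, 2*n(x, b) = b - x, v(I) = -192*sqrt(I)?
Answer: 245/2 - 192*sqrt(415) + 2*I*sqrt(23233) ≈ -3788.8 + 304.85*I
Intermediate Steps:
n(x, b) = b/2 - x/2 (n(x, b) = (b - x)/2 = b/2 - x/2)
f = 68709
(n(333, 578) + sqrt(f - 161641)) + v(415) = (((1/2)*578 - 1/2*333) + sqrt(68709 - 161641)) - 192*sqrt(415) = ((289 - 333/2) + sqrt(-92932)) - 192*sqrt(415) = (245/2 + 2*I*sqrt(23233)) - 192*sqrt(415) = 245/2 - 192*sqrt(415) + 2*I*sqrt(23233)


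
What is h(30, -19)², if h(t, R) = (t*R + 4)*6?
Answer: 11532816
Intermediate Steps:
h(t, R) = 24 + 6*R*t (h(t, R) = (R*t + 4)*6 = (4 + R*t)*6 = 24 + 6*R*t)
h(30, -19)² = (24 + 6*(-19)*30)² = (24 - 3420)² = (-3396)² = 11532816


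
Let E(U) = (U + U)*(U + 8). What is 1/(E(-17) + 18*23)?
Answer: 1/720 ≈ 0.0013889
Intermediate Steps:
E(U) = 2*U*(8 + U) (E(U) = (2*U)*(8 + U) = 2*U*(8 + U))
1/(E(-17) + 18*23) = 1/(2*(-17)*(8 - 17) + 18*23) = 1/(2*(-17)*(-9) + 414) = 1/(306 + 414) = 1/720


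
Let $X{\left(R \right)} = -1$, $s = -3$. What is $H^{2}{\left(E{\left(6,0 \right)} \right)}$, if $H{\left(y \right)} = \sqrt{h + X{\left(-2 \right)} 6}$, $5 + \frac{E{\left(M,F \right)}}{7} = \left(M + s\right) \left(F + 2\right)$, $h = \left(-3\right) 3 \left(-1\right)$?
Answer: $3$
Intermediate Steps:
$h = 9$ ($h = \left(-9\right) \left(-1\right) = 9$)
$E{\left(M,F \right)} = -35 + 7 \left(-3 + M\right) \left(2 + F\right)$ ($E{\left(M,F \right)} = -35 + 7 \left(M - 3\right) \left(F + 2\right) = -35 + 7 \left(-3 + M\right) \left(2 + F\right)$)
$H{\left(y \right)} = \sqrt{3}$ ($H{\left(y \right)} = \sqrt{9 - 6} = \sqrt{3}$)
$H^{2}{\left(E{\left(6,0 \right)} \right)} = \left(\sqrt{3}\right)^{2} = 3$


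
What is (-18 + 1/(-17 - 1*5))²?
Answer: 157609/484 ≈ 325.64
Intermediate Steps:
(-18 + 1/(-17 - 1*5))² = (-18 + 1/(-17 - 5))² = (-18 + 1/(-22))² = (-18 - 1/22)² = (-397/22)² = 157609/484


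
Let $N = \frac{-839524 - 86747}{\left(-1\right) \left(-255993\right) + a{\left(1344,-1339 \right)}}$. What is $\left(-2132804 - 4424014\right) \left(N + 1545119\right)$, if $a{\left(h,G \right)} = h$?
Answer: $- \frac{96558946723576688}{9531} \approx -1.0131 \cdot 10^{13}$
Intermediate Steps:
$N = - \frac{102919}{28593}$ ($N = \frac{-839524 - 86747}{\left(-1\right) \left(-255993\right) + 1344} = - \frac{926271}{255993 + 1344} = - \frac{926271}{257337} = \left(-926271\right) \frac{1}{257337} = - \frac{102919}{28593} \approx -3.5994$)
$\left(-2132804 - 4424014\right) \left(N + 1545119\right) = \left(-2132804 - 4424014\right) \left(- \frac{102919}{28593} + 1545119\right) = \left(-6556818\right) \frac{44179484648}{28593} = - \frac{96558946723576688}{9531}$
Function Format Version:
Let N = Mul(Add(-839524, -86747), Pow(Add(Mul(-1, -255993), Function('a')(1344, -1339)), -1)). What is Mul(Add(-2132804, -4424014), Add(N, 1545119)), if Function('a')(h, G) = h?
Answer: Rational(-96558946723576688, 9531) ≈ -1.0131e+13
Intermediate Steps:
N = Rational(-102919, 28593) (N = Mul(Add(-839524, -86747), Pow(Add(Mul(-1, -255993), 1344), -1)) = Mul(-926271, Pow(Add(255993, 1344), -1)) = Mul(-926271, Pow(257337, -1)) = Mul(-926271, Rational(1, 257337)) = Rational(-102919, 28593) ≈ -3.5994)
Mul(Add(-2132804, -4424014), Add(N, 1545119)) = Mul(Add(-2132804, -4424014), Add(Rational(-102919, 28593), 1545119)) = Mul(-6556818, Rational(44179484648, 28593)) = Rational(-96558946723576688, 9531)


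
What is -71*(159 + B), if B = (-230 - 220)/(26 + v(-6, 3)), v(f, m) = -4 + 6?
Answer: -142071/14 ≈ -10148.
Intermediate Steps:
v(f, m) = 2
B = -225/14 (B = (-230 - 220)/(26 + 2) = -450/28 = -450*1/28 = -225/14 ≈ -16.071)
-71*(159 + B) = -71*(159 - 225/14) = -71*2001/14 = -142071/14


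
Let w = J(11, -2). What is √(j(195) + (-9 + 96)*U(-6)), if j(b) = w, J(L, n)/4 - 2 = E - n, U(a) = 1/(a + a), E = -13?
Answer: I*√173/2 ≈ 6.5765*I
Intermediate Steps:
U(a) = 1/(2*a)
J(L, n) = -44 - 4*n (J(L, n) = 8 + 4*(-13 - n) = 8 + (-52 - 4*n) = -44 - 4*n)
w = -36 (w = -44 - 4*(-2) = -44 + 8 = -36)
j(b) = -36
√(j(195) + (-9 + 96)*U(-6)) = √(-36 + (-9 + 96)*((½)/(-6))) = √(-36 + 87*((½)*(-⅙))) = √(-36 + 87*(-1/12)) = √(-36 - 29/4) = √(-173/4) = I*√173/2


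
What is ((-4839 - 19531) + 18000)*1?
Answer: -6370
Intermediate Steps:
((-4839 - 19531) + 18000)*1 = (-24370 + 18000)*1 = -6370*1 = -6370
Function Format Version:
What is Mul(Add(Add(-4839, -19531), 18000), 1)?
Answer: -6370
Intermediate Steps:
Mul(Add(Add(-4839, -19531), 18000), 1) = Mul(Add(-24370, 18000), 1) = Mul(-6370, 1) = -6370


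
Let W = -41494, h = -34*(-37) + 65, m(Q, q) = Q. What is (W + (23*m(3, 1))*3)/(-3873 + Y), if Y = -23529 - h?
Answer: 41287/28725 ≈ 1.4373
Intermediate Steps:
h = 1323 (h = 1258 + 65 = 1323)
Y = -24852 (Y = -23529 - 1*1323 = -23529 - 1323 = -24852)
(W + (23*m(3, 1))*3)/(-3873 + Y) = (-41494 + (23*3)*3)/(-3873 - 24852) = (-41494 + 69*3)/(-28725) = (-41494 + 207)*(-1/28725) = -41287*(-1/28725) = 41287/28725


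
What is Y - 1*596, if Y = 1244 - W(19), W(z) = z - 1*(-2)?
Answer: 627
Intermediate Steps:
W(z) = 2 + z (W(z) = z + 2 = 2 + z)
Y = 1223 (Y = 1244 - (2 + 19) = 1244 - 1*21 = 1244 - 21 = 1223)
Y - 1*596 = 1223 - 1*596 = 1223 - 596 = 627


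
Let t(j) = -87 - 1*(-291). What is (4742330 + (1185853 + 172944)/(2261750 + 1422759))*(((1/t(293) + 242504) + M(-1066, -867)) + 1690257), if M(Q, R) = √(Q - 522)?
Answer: 6889373801257843628915/751639836 + 34946317849534*I*√397/3684509 ≈ 9.1658e+12 + 1.8898e+8*I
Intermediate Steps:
M(Q, R) = √(-522 + Q)
t(j) = 204 (t(j) = -87 + 291 = 204)
(4742330 + (1185853 + 172944)/(2261750 + 1422759))*(((1/t(293) + 242504) + M(-1066, -867)) + 1690257) = (4742330 + (1185853 + 172944)/(2261750 + 1422759))*(((1/204 + 242504) + √(-522 - 1066)) + 1690257) = (4742330 + 1358797/3684509)*(((1/204 + 242504) + √(-1588)) + 1690257) = (4742330 + 1358797*(1/3684509))*((49470817/204 + 2*I*√397) + 1690257) = (4742330 + 1358797/3684509)*(394283245/204 + 2*I*√397) = 17473158924767*(394283245/204 + 2*I*√397)/3684509 = 6889373801257843628915/751639836 + 34946317849534*I*√397/3684509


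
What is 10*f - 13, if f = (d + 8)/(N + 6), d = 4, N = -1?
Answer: 11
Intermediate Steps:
f = 12/5 (f = (4 + 8)/(-1 + 6) = 12/5 ≈ 2.4000)
10*f - 13 = 10*(12/5) - 13 = 24 - 13 = 11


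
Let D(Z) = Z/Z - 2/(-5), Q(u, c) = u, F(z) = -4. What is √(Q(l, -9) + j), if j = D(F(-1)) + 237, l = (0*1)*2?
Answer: 2*√1490/5 ≈ 15.440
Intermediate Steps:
l = 0 (l = 0*2 = 0)
D(Z) = 7/5 (D(Z) = 1 - 2*(-⅕) = 1 + ⅖ = 7/5)
j = 1192/5 (j = 7/5 + 237 = 1192/5 ≈ 238.40)
√(Q(l, -9) + j) = √(0 + 1192/5) = √(1192/5) = 2*√1490/5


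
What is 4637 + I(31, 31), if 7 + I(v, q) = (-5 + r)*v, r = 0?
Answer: 4475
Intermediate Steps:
I(v, q) = -7 - 5*v (I(v, q) = -7 + (-5 + 0)*v = -7 - 5*v)
4637 + I(31, 31) = 4637 + (-7 - 5*31) = 4637 + (-7 - 155) = 4637 - 162 = 4475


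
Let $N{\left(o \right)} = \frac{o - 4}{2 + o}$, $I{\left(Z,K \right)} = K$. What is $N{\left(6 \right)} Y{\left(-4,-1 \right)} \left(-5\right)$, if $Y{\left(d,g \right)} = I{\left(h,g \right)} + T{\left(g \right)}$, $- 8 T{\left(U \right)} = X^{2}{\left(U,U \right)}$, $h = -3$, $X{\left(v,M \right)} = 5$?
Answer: $\frac{165}{32} \approx 5.1563$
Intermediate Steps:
$T{\left(U \right)} = - \frac{25}{8}$ ($T{\left(U \right)} = - \frac{5^{2}}{8} = \left(- \frac{1}{8}\right) 25 = - \frac{25}{8}$)
$N{\left(o \right)} = \frac{-4 + o}{2 + o}$
$Y{\left(d,g \right)} = - \frac{25}{8} + g$ ($Y{\left(d,g \right)} = g - \frac{25}{8} = - \frac{25}{8} + g$)
$N{\left(6 \right)} Y{\left(-4,-1 \right)} \left(-5\right) = \frac{-4 + 6}{2 + 6} \left(- \frac{25}{8} - 1\right) \left(-5\right) = \frac{1}{8} \cdot 2 \left(- \frac{33}{8}\right) \left(-5\right) = \frac{1}{4} \left(- \frac{33}{8}\right) \left(-5\right) = \left(- \frac{33}{32}\right) \left(-5\right) = \frac{165}{32}$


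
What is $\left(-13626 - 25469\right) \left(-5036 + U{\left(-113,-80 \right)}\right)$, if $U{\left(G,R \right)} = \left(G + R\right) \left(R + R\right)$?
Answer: $-1010371180$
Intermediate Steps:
$U{\left(G,R \right)} = 2 R \left(G + R\right)$ ($U{\left(G,R \right)} = \left(G + R\right) 2 R = 2 R \left(G + R\right)$)
$\left(-13626 - 25469\right) \left(-5036 + U{\left(-113,-80 \right)}\right) = \left(-13626 - 25469\right) \left(-5036 + 2 \left(-80\right) \left(-113 - 80\right)\right) = - 39095 \left(-5036 + 2 \left(-80\right) \left(-193\right)\right) = - 39095 \left(-5036 + 30880\right) = \left(-39095\right) 25844 = -1010371180$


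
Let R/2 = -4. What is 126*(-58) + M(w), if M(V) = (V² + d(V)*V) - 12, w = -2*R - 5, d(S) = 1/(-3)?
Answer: -21608/3 ≈ -7202.7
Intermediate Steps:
R = -8 (R = 2*(-4) = -8)
d(S) = -⅓
w = 11 (w = -2*(-8) - 5 = 16 - 5 = 11)
M(V) = -12 + V² - V/3 (M(V) = (V² - V/3) - 12 = -12 + V² - V/3)
126*(-58) + M(w) = 126*(-58) + (-12 + 11² - ⅓*11) = -7308 + (-12 + 121 - 11/3) = -7308 + 316/3 = -21608/3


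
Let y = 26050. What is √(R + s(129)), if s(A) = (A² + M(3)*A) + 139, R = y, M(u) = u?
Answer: √43217 ≈ 207.89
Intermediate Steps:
R = 26050
s(A) = 139 + A² + 3*A (s(A) = (A² + 3*A) + 139 = 139 + A² + 3*A)
√(R + s(129)) = √(26050 + (139 + 129² + 3*129)) = √(26050 + (139 + 16641 + 387)) = √(26050 + 17167) = √43217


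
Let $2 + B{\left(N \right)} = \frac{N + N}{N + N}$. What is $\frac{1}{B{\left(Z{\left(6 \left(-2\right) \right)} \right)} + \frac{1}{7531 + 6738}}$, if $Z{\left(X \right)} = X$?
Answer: $- \frac{14269}{14268} \approx -1.0001$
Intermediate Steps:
$B{\left(N \right)} = -1$ ($B{\left(N \right)} = -2 + \frac{N + N}{N + N} = -2 + \frac{2 N}{2 N} = -2 + 2 N \frac{1}{2 N} = -2 + 1 = -1$)
$\frac{1}{B{\left(Z{\left(6 \left(-2\right) \right)} \right)} + \frac{1}{7531 + 6738}} = \frac{1}{-1 + \frac{1}{7531 + 6738}} = \frac{1}{-1 + \frac{1}{14269}} = \frac{1}{- \frac{14268}{14269}} = - \frac{14269}{14268}$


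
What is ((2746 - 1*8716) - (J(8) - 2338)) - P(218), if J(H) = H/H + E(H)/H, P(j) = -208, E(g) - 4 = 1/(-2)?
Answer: -54807/16 ≈ -3425.4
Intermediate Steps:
E(g) = 7/2 (E(g) = 4 + 1/(-2) = 4 - ½ = 7/2)
J(H) = 1 + 7/(2*H) (J(H) = H/H + 7/(2*H) = 1 + 7/(2*H))
((2746 - 1*8716) - (J(8) - 2338)) - P(218) = ((2746 - 1*8716) - ((7/2 + 8)/8 - 2338)) - 1*(-208) = ((2746 - 8716) - ((⅛)*(23/2) - 2338)) + 208 = (-5970 - (23/16 - 2338)) + 208 = (-5970 - 1*(-37385/16)) + 208 = (-5970 + 37385/16) + 208 = -58135/16 + 208 = -54807/16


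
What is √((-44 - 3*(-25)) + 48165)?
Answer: 2*√12049 ≈ 219.54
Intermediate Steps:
√((-44 - 3*(-25)) + 48165) = √((-44 + 75) + 48165) = √(31 + 48165) = √48196 = 2*√12049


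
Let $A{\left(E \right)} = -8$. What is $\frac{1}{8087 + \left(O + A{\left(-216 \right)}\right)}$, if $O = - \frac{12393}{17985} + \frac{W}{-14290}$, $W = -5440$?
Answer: $\frac{8566855}{69208979626} \approx 0.00012378$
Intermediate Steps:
$O = - \frac{2641919}{8566855}$ ($O = - \frac{12393}{17985} - \frac{5440}{-14290} = \left(-12393\right) \frac{1}{17985} - - \frac{544}{1429} = - \frac{4131}{5995} + \frac{544}{1429} = - \frac{2641919}{8566855} \approx -0.30839$)
$\frac{1}{8087 + \left(O + A{\left(-216 \right)}\right)} = \frac{1}{8087 - \frac{71176759}{8566855}} = \frac{1}{\frac{69208979626}{8566855}} = \frac{8566855}{69208979626}$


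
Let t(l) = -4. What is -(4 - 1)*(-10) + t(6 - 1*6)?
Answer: 26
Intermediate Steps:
-(4 - 1)*(-10) + t(6 - 1*6) = -(4 - 1)*(-10) - 4 = -1*3*(-10) - 4 = -3*(-10) - 4 = 30 - 4 = 26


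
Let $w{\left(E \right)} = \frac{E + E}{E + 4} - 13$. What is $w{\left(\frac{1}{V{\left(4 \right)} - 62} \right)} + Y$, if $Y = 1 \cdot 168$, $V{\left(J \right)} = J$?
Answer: $\frac{35803}{231} \approx 154.99$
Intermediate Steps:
$w{\left(E \right)} = -13 + \frac{2 E}{4 + E}$ ($w{\left(E \right)} = \frac{2 E}{4 + E} - 13 = -13 + \frac{2 E}{4 + E}$)
$Y = 168$
$w{\left(\frac{1}{V{\left(4 \right)} - 62} \right)} + Y = \frac{-52 - \frac{11}{4 - 62}}{4 + \frac{1}{4 - 62}} + 168 = \frac{-52 - \frac{11}{-58}}{4 + \frac{1}{-58}} + 168 = \frac{-52 - - \frac{11}{58}}{4 - \frac{1}{58}} + 168 = \frac{-52 + \frac{11}{58}}{\frac{231}{58}} + 168 = \frac{58}{231} \left(- \frac{3005}{58}\right) + 168 = - \frac{3005}{231} + 168 = \frac{35803}{231}$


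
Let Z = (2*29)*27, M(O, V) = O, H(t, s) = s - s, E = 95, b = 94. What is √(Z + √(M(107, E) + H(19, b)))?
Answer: √(1566 + √107) ≈ 39.703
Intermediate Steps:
H(t, s) = 0
Z = 1566 (Z = 58*27 = 1566)
√(Z + √(M(107, E) + H(19, b))) = √(1566 + √(107 + 0)) = √(1566 + √107)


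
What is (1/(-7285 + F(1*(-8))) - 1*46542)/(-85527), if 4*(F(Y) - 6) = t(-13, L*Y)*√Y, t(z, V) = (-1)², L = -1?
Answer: 4931947916744/9063098023941 + I*√2/9063098023941 ≈ 0.54418 + 1.5604e-13*I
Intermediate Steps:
t(z, V) = 1
F(Y) = 6 + √Y/4 (F(Y) = 6 + (1*√Y)/4 = 6 + √Y/4)
(1/(-7285 + F(1*(-8))) - 1*46542)/(-85527) = (1/(-7285 + (6 + √(1*(-8))/4)) - 1*46542)/(-85527) = (1/(-7285 + (6 + √(-8)/4)) - 46542)*(-1/85527) = (1/(-7285 + (6 + (2*I*√2)/4)) - 46542)*(-1/85527) = (1/(-7285 + (6 + I*√2/2)) - 46542)*(-1/85527) = (1/(-7279 + I*√2/2) - 46542)*(-1/85527) = (-46542 + 1/(-7279 + I*√2/2))*(-1/85527) = 15514/28509 - 1/(85527*(-7279 + I*√2/2))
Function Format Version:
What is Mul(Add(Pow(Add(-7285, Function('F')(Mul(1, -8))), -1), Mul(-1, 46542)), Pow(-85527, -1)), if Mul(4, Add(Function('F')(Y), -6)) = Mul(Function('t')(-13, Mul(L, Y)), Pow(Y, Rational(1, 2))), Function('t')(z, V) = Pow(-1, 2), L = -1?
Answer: Add(Rational(4931947916744, 9063098023941), Mul(Rational(1, 9063098023941), I, Pow(2, Rational(1, 2)))) ≈ Add(0.54418, Mul(1.5604e-13, I))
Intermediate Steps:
Function('t')(z, V) = 1
Function('F')(Y) = Add(6, Mul(Rational(1, 4), Pow(Y, Rational(1, 2)))) (Function('F')(Y) = Add(6, Mul(Rational(1, 4), Mul(1, Pow(Y, Rational(1, 2))))) = Add(6, Mul(Rational(1, 4), Pow(Y, Rational(1, 2)))))
Mul(Add(Pow(Add(-7285, Function('F')(Mul(1, -8))), -1), Mul(-1, 46542)), Pow(-85527, -1)) = Mul(Add(Pow(Add(-7285, Add(6, Mul(Rational(1, 4), Pow(Mul(1, -8), Rational(1, 2))))), -1), Mul(-1, 46542)), Pow(-85527, -1)) = Mul(Add(Pow(Add(-7285, Add(6, Mul(Rational(1, 4), Pow(-8, Rational(1, 2))))), -1), -46542), Rational(-1, 85527)) = Mul(Add(Pow(Add(-7285, Add(6, Mul(Rational(1, 4), Mul(2, I, Pow(2, Rational(1, 2)))))), -1), -46542), Rational(-1, 85527)) = Mul(Add(Pow(Add(-7285, Add(6, Mul(Rational(1, 2), I, Pow(2, Rational(1, 2))))), -1), -46542), Rational(-1, 85527)) = Mul(Add(Pow(Add(-7279, Mul(Rational(1, 2), I, Pow(2, Rational(1, 2)))), -1), -46542), Rational(-1, 85527)) = Mul(Add(-46542, Pow(Add(-7279, Mul(Rational(1, 2), I, Pow(2, Rational(1, 2)))), -1)), Rational(-1, 85527)) = Add(Rational(15514, 28509), Mul(Rational(-1, 85527), Pow(Add(-7279, Mul(Rational(1, 2), I, Pow(2, Rational(1, 2)))), -1)))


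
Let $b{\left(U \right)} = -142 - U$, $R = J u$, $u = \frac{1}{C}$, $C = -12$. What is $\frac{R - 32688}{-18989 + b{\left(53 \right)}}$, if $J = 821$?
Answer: $\frac{393077}{230208} \approx 1.7075$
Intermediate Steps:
$u = - \frac{1}{12}$ ($u = \frac{1}{-12} = - \frac{1}{12} \approx -0.083333$)
$R = - \frac{821}{12}$ ($R = 821 \left(- \frac{1}{12}\right) = - \frac{821}{12} \approx -68.417$)
$\frac{R - 32688}{-18989 + b{\left(53 \right)}} = \frac{- \frac{821}{12} - 32688}{-18989 - 195} = - \frac{393077}{12 \left(-18989 - 195\right)} = - \frac{393077}{12 \left(-19184\right)} = \left(- \frac{393077}{12}\right) \left(- \frac{1}{19184}\right) = \frac{393077}{230208}$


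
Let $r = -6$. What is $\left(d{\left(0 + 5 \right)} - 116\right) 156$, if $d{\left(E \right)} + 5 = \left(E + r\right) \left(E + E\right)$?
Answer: $-20436$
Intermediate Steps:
$d{\left(E \right)} = -5 + 2 E \left(-6 + E\right)$ ($d{\left(E \right)} = -5 + \left(E - 6\right) \left(E + E\right) = -5 + \left(-6 + E\right) 2 E = -5 + 2 E \left(-6 + E\right)$)
$\left(d{\left(0 + 5 \right)} - 116\right) 156 = \left(\left(-5 - 12 \left(0 + 5\right) + 2 \left(0 + 5\right)^{2}\right) - 116\right) 156 = \left(\left(-5 - 60 + 2 \cdot 5^{2}\right) - 116\right) 156 = \left(\left(-5 - 60 + 2 \cdot 25\right) - 116\right) 156 = \left(\left(-5 - 60 + 50\right) - 116\right) 156 = \left(-15 - 116\right) 156 = \left(-131\right) 156 = -20436$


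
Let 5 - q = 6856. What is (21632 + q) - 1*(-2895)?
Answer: 17676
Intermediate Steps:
q = -6851 (q = 5 - 1*6856 = 5 - 6856 = -6851)
(21632 + q) - 1*(-2895) = (21632 - 6851) - 1*(-2895) = 14781 + 2895 = 17676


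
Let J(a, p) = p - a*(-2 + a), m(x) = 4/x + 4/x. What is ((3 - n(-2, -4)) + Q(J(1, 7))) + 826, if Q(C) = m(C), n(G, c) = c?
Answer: 834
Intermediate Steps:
m(x) = 8/x
J(a, p) = p - a*(-2 + a)
Q(C) = 8/C
((3 - n(-2, -4)) + Q(J(1, 7))) + 826 = ((3 - 1*(-4)) + 8/(7 - 1*1² + 2*1)) + 826 = ((3 + 4) + 8/(7 - 1*1 + 2)) + 826 = (7 + 8/(7 - 1 + 2)) + 826 = (7 + 8/8) + 826 = (7 + 8*(⅛)) + 826 = (7 + 1) + 826 = 8 + 826 = 834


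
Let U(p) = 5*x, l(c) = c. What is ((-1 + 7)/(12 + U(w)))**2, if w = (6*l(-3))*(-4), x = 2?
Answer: 9/121 ≈ 0.074380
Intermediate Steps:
w = 72 (w = (6*(-3))*(-4) = -18*(-4) = 72)
U(p) = 10 (U(p) = 5*2 = 10)
((-1 + 7)/(12 + U(w)))**2 = ((-1 + 7)/(12 + 10))**2 = (6/22)**2 = (6*(1/22))**2 = (3/11)**2 = 9/121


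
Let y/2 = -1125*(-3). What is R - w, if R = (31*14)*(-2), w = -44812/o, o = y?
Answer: -2907094/3375 ≈ -861.36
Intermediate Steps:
y = 6750 (y = 2*(-1125*(-3)) = 2*3375 = 6750)
o = 6750
w = -22406/3375 (w = -44812/6750 = -44812*1/6750 = -22406/3375 ≈ -6.6388)
R = -868 (R = 434*(-2) = -868)
R - w = -868 - 1*(-22406/3375) = -868 + 22406/3375 = -2907094/3375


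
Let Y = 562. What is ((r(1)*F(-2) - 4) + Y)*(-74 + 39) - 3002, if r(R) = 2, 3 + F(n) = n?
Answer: -22182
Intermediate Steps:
F(n) = -3 + n
((r(1)*F(-2) - 4) + Y)*(-74 + 39) - 3002 = ((2*(-3 - 2) - 4) + 562)*(-74 + 39) - 3002 = ((2*(-5) - 4) + 562)*(-35) - 3002 = ((-10 - 4) + 562)*(-35) - 3002 = (-14 + 562)*(-35) - 3002 = 548*(-35) - 3002 = -19180 - 3002 = -22182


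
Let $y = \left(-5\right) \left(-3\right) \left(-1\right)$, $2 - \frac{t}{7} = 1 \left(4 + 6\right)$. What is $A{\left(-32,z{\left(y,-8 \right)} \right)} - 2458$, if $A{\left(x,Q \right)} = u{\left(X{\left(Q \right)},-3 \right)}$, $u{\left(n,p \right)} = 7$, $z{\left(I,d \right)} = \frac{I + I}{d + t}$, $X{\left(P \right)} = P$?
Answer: $-2451$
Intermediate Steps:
$t = -56$ ($t = 14 - 7 \cdot 1 \left(4 + 6\right) = 14 - 7 \cdot 1 \cdot 10 = 14 - 70 = -56$)
$y = -15$ ($y = 15 \left(-1\right) = -15$)
$z{\left(I,d \right)} = \frac{2 I}{-56 + d}$ ($z{\left(I,d \right)} = \frac{I + I}{d - 56} = \frac{2 I}{-56 + d}$)
$A{\left(x,Q \right)} = 7$
$A{\left(-32,z{\left(y,-8 \right)} \right)} - 2458 = 7 - 2458 = -2451$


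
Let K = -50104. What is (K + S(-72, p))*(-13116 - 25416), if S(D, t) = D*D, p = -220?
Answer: 1730857440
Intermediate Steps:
S(D, t) = D²
(K + S(-72, p))*(-13116 - 25416) = (-50104 + (-72)²)*(-13116 - 25416) = (-50104 + 5184)*(-38532) = -44920*(-38532) = 1730857440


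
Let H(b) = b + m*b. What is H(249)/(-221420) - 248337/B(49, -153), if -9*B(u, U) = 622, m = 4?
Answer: 49488023247/13772324 ≈ 3593.3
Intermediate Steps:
H(b) = 5*b (H(b) = b + 4*b = 5*b)
B(u, U) = -622/9 (B(u, U) = -1/9*622 = -622/9)
H(249)/(-221420) - 248337/B(49, -153) = (5*249)/(-221420) - 248337/(-622/9) = 1245*(-1/221420) - 248337*(-9/622) = -249/44284 + 2235033/622 = 49488023247/13772324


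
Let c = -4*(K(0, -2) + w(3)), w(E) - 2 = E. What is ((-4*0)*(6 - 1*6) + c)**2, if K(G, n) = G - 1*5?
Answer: 0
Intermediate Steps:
w(E) = 2 + E
K(G, n) = -5 + G (K(G, n) = G - 5 = -5 + G)
c = 0 (c = -4*((-5 + 0) + (2 + 3)) = -4*(-5 + 5) = -4*0 = 0)
((-4*0)*(6 - 1*6) + c)**2 = ((-4*0)*(6 - 1*6) + 0)**2 = (0*(6 - 6) + 0)**2 = (0*0 + 0)**2 = (0 + 0)**2 = 0**2 = 0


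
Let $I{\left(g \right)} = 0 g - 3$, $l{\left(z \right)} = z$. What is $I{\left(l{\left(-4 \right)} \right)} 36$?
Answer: $-108$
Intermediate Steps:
$I{\left(g \right)} = -3$ ($I{\left(g \right)} = 0 - 3 = -3$)
$I{\left(l{\left(-4 \right)} \right)} 36 = \left(-3\right) 36 = -108$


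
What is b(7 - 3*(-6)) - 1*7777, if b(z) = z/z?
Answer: -7776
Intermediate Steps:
b(z) = 1
b(7 - 3*(-6)) - 1*7777 = 1 - 1*7777 = 1 - 7777 = -7776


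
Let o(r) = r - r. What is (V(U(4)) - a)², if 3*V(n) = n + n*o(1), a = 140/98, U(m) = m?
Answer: 4/441 ≈ 0.0090703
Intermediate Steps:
a = 10/7 (a = 140*(1/98) = 10/7 ≈ 1.4286)
o(r) = 0
V(n) = n/3 (V(n) = (n + n*0)/3 = (n + 0)/3 = n/3)
(V(U(4)) - a)² = ((⅓)*4 - 1*10/7)² = (4/3 - 10/7)² = (-2/21)² = 4/441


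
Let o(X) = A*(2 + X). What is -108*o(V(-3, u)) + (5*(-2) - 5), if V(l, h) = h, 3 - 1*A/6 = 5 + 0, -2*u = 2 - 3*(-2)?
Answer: -2607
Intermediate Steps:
u = -4 (u = -(2 - 3*(-2))/2 = -(2 + 6)/2 = -½*8 = -4)
A = -12 (A = 18 - 6*(5 + 0) = 18 - 6*5 = 18 - 30 = -12)
o(X) = -24 - 12*X (o(X) = -12*(2 + X) = -24 - 12*X)
-108*o(V(-3, u)) + (5*(-2) - 5) = -108*(-24 - 12*(-4)) + (5*(-2) - 5) = -108*(-24 + 48) + (-10 - 5) = -108*24 - 15 = -2592 - 15 = -2607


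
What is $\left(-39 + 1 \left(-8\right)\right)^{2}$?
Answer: $2209$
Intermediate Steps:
$\left(-39 + 1 \left(-8\right)\right)^{2} = \left(-39 - 8\right)^{2} = \left(-47\right)^{2} = 2209$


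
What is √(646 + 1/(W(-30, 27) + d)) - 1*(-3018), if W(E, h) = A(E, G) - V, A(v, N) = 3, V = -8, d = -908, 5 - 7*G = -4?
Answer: 3018 + √519776517/897 ≈ 3043.4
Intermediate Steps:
G = 9/7 (G = 5/7 - ⅐*(-4) = 5/7 + 4/7 = 9/7 ≈ 1.2857)
W(E, h) = 11 (W(E, h) = 3 - 1*(-8) = 3 + 8 = 11)
√(646 + 1/(W(-30, 27) + d)) - 1*(-3018) = √(646 + 1/(11 - 908)) - 1*(-3018) = √(646 + 1/(-897)) + 3018 = √(646 - 1/897) + 3018 = √(579461/897) + 3018 = √519776517/897 + 3018 = 3018 + √519776517/897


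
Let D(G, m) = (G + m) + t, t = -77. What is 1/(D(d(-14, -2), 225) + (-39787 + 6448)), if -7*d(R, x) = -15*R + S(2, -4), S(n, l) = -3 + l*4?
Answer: -7/232528 ≈ -3.0104e-5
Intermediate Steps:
S(n, l) = -3 + 4*l
d(R, x) = 19/7 + 15*R/7 (d(R, x) = -(-15*R + (-3 + 4*(-4)))/7 = -(-15*R + (-3 - 16))/7 = -(-15*R - 19)/7 = -(-19 - 15*R)/7 = 19/7 + 15*R/7)
D(G, m) = -77 + G + m (D(G, m) = (G + m) - 77 = -77 + G + m)
1/(D(d(-14, -2), 225) + (-39787 + 6448)) = 1/((-77 + (19/7 + (15/7)*(-14)) + 225) + (-39787 + 6448)) = 1/((-77 + (19/7 - 30) + 225) - 33339) = 1/((-77 - 191/7 + 225) - 33339) = 1/(845/7 - 33339) = 1/(-232528/7) = -7/232528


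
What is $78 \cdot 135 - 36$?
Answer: $10494$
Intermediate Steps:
$78 \cdot 135 - 36 = 10530 - 36 = 10494$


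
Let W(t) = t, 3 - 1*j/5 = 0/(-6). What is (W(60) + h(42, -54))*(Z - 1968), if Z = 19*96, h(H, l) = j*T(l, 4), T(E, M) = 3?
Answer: -15120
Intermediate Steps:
j = 15 (j = 15 - 0/(-6) = 15 - 0*(-1)/6 = 15 - 5*0 = 15 + 0 = 15)
h(H, l) = 45 (h(H, l) = 15*3 = 45)
Z = 1824
(W(60) + h(42, -54))*(Z - 1968) = (60 + 45)*(1824 - 1968) = 105*(-144) = -15120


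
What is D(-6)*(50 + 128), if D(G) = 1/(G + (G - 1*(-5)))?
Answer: -178/7 ≈ -25.429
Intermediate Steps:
D(G) = 1/(5 + 2*G) (D(G) = 1/(G + (G + 5)) = 1/(G + (5 + G)) = 1/(5 + 2*G))
D(-6)*(50 + 128) = (50 + 128)/(5 + 2*(-6)) = 178/(5 - 12) = 178/(-7) = -⅐*178 = -178/7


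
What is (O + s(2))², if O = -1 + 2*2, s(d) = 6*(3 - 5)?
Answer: 81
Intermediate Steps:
s(d) = -12 (s(d) = 6*(-2) = -12)
O = 3 (O = -1 + 4 = 3)
(O + s(2))² = (3 - 12)² = (-9)² = 81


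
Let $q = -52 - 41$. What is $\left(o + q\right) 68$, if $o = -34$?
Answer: $-8636$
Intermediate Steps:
$q = -93$ ($q = -52 - 41 = -93$)
$\left(o + q\right) 68 = \left(-34 - 93\right) 68 = \left(-127\right) 68 = -8636$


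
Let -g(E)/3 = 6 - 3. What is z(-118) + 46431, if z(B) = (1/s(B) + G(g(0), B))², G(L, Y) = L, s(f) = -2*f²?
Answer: 36070572970513/775511104 ≈ 46512.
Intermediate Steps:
g(E) = -9 (g(E) = -3*(6 - 3) = -3*3 = -9)
z(B) = (-9 - 1/(2*B²))² (z(B) = (1/(-2*B²) - 9)² = (-1/(2*B²) - 9)² = (-9 - 1/(2*B²))²)
z(-118) + 46431 = (¼)*(1 + 18*(-118)²)²/(-118)⁴ + 46431 = (¼)*(1/193877776)*(1 + 18*13924)² + 46431 = (¼)*(1/193877776)*(1 + 250632)² + 46431 = (¼)*(1/193877776)*250633² + 46431 = (¼)*(1/193877776)*62816900689 + 46431 = 62816900689/775511104 + 46431 = 36070572970513/775511104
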